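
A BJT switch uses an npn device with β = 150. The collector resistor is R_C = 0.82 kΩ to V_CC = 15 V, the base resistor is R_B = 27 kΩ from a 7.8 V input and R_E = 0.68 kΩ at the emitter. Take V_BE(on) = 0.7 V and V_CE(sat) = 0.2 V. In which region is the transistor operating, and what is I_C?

Assume active. Base-emitter loop: I_B = (V_BB − V_BE)/(R_B + (β+1)R_E) = (7.8 − 0.7)/(27 + 151×0.68) = 0.0548 mA.
I_C = β·I_B = 150×0.0548 = 8.21 mA.
V_CE = V_CC − I_C·R_C − I_E·R_E = 15 − 8.21×0.82 − 8.27×0.68 = 2.64 V > V_CE(sat), so the active-region assumption holds.

active; I_C ≈ 8.2 mA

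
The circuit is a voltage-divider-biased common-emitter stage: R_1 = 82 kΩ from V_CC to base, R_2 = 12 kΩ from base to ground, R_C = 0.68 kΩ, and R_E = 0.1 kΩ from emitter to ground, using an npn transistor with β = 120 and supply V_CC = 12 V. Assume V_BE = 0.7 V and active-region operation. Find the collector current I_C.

I_C ≈ 4.4 mA

Thevenize the base divider: V_Th = V_CC·R_2/(R_1+R_2) = 12×12/94 = 1.53 V, R_Th = R_1‖R_2 = 10.5 kΩ.
Base-emitter loop: V_Th = I_B·R_Th + V_BE + (β+1)I_B·R_E, so I_B = (1.53 − 0.7) / (10.5 + 121×0.1) = 0.0369 mA.
I_C = β·I_B = 120×0.0369 = 4.42 mA, and I_E = (β+1)I_B = 4.46 mA.
V_CE = V_CC − I_C·R_C − I_E·R_E = 12 − 4.42×0.68 − 4.46×0.1 = 8.55 V.
V_CE = 8.55 V > 0.2 V confirms active-region operation.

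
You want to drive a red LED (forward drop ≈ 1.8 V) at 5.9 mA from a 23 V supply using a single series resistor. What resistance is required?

R ≈ 3.6 kΩ

The resistor drops V_S − V_D = 23 − 1.8 = 21.2 V at 5.9 mA.
R = 21.2 V / 5.9 mA = 3.59 kΩ.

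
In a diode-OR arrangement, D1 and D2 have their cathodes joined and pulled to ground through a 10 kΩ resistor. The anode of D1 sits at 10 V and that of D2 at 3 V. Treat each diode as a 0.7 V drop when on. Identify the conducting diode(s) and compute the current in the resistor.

Only D1 conducts; I_R ≈ 0.93 mA

Assume both conduct. Then node N would need to be at both 10−0.7 = 9.3 V and 3−0.7 = 2.3 V, which is impossible.
Assume only D1 conducts: V_N = 10 − 0.7 = 9.3 V, so I_R = 9.3/10 = 0.93 mA.
Check D2: its anode-to-cathode voltage is 3 − 9.3 = -6.3 V < 0.7 V, so it is off. The assumption is consistent.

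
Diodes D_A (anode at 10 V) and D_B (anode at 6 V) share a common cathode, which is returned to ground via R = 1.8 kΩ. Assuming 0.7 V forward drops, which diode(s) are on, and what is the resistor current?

Only D_A conducts; I_R ≈ 5.2 mA

Assume both conduct. Then node N would need to be at both 10−0.7 = 9.3 V and 6−0.7 = 5.3 V, which is impossible.
Assume only D_A conducts: V_N = 10 − 0.7 = 9.3 V, so I_R = 9.3/1.8 = 5.17 mA.
Check D_B: its anode-to-cathode voltage is 6 − 9.3 = -3.3 V < 0.7 V, so it is off. The assumption is consistent.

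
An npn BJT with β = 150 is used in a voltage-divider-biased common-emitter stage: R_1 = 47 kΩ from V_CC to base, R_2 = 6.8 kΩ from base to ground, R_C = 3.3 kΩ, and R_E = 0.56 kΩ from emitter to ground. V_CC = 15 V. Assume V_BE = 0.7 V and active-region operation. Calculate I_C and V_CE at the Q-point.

Thevenize the base divider: V_Th = V_CC·R_2/(R_1+R_2) = 15×6.8/53.8 = 1.9 V, R_Th = R_1‖R_2 = 5.94 kΩ.
Base-emitter loop: V_Th = I_B·R_Th + V_BE + (β+1)I_B·R_E, so I_B = (1.9 − 0.7) / (5.94 + 151×0.56) = 0.0132 mA.
I_C = β·I_B = 150×0.0132 = 1.98 mA, and I_E = (β+1)I_B = 2 mA.
V_CE = V_CC − I_C·R_C − I_E·R_E = 15 − 1.98×3.3 − 2×0.56 = 7.34 V.
V_CE = 7.34 V > 0.2 V confirms active-region operation.

I_C ≈ 2 mA, V_CE ≈ 7.3 V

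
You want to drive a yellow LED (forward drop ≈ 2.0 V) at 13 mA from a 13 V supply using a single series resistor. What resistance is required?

The resistor drops V_S − V_D = 13 − 2.0 = 11 V at 13 mA.
R = 11 V / 13 mA = 0.846 kΩ.

R ≈ 0.85 kΩ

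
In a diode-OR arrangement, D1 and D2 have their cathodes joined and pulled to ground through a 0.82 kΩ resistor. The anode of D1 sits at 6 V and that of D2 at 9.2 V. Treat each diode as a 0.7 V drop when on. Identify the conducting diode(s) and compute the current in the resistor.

Only D2 conducts; I_R ≈ 10 mA

Assume both conduct. Then node N would need to be at both 6−0.7 = 5.3 V and 9.2−0.7 = 8.5 V, which is impossible.
Assume only D2 conducts: V_N = 9.2 − 0.7 = 8.5 V, so I_R = 8.5/0.82 = 10.4 mA.
Check D1: its anode-to-cathode voltage is 6 − 8.5 = -2.5 V < 0.7 V, so it is off. The assumption is consistent.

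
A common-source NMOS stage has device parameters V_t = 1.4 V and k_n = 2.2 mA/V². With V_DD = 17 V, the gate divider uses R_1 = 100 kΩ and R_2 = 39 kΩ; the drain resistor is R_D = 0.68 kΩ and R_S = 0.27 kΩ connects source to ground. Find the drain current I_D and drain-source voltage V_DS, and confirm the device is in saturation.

V_G = V_DD·R_2/(R_1+R_2) = 17×39/139 = 4.77 V.
Assume saturation: I_D = (k_n/2)(V_GS − V_t)² with V_GS = V_G − I_D·R_S = 4.77 − 0.27·I_D.
Substituting gives 0.0802·I_D² − 3·I_D + 12.5 = 0, with roots I_D = 4.77 or 32.7 mA.
The root I_D = 32.7 mA gives V_GS = -4.05 V ≤ V_t, so take I_D = 4.77 mA.
Then V_GS = 3.48 V and V_DS = V_DD − I_D(R_D+R_S) = 17 − 4.77×0.95 = 12.5 V.
Saturation requires V_DS ≥ V_GS − V_t = 2.08 V; 12.5 ≥ 2.08 ✓.

I_D ≈ 4.8 mA, V_DS ≈ 12 V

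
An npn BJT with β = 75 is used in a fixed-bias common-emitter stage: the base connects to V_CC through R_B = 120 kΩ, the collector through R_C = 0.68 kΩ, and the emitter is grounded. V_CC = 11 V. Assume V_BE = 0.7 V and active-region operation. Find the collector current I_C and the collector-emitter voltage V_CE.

I_C ≈ 6.4 mA, V_CE ≈ 6.6 V

Base loop: V_CC = I_B·R_B + V_BE, so I_B = (11 − 0.7)/120 kΩ = 0.0858 mA.
In the active region I_C = β·I_B = 75 × 0.0858 = 6.44 mA.
Collector loop: V_CE = V_CC − I_C·R_C = 11 − 6.44×0.68 = 6.62 V.
Since V_CE = 6.62 V > V_CE(sat) ≈ 0.2 V, the transistor is in the active region as assumed.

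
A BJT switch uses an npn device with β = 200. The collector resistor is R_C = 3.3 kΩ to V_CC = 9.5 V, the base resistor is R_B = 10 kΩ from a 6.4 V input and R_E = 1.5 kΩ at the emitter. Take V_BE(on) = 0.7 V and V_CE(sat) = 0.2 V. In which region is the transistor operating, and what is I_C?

saturation; I_C ≈ 1.9 mA

Assume active: I_B = (6.4 − 0.7)/(10 + 201×1.5) = 0.0183 mA, I_C = β·I_B = 3.66 mA.
Then V_CE = 9.5 − 3.66×3.3 − 3.68×1.5 = -8.09 V < 0.2 V — the active assumption fails.
Re-solve with V_CE = 0.2 V. KCL at the emitter: V_E/R_E = (V_BB−0.7−V_E)/R_B + (V_CC−0.2−V_E)/R_C, giving V_E = 3.17 V.
I_C = (V_CC − 0.2 − V_E)/R_C = (9.3 − 3.17)/3.3 = 1.86 mA.
Check: I_B = (5.7 − 3.17)/10 = 0.253 mA, and β·I_B = 50.7 mA > I_C, confirming saturation.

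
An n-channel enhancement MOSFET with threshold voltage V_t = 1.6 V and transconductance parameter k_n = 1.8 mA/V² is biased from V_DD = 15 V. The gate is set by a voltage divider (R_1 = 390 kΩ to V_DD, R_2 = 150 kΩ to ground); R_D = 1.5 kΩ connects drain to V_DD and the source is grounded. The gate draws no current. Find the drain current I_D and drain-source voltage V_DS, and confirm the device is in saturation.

I_D ≈ 5.9 mA, V_DS ≈ 6.1 V

V_G = V_DD·R_2/(R_1+R_2) = 15×150/540 = 4.17 V. With the source grounded, V_GS = V_G = 4.17 V.
Assume saturation: I_D = (k_n/2)(V_GS − V_t)² = (1.8/2)×(4.17 − 1.6)² = 0.9×2.57² = 5.93 mA.
V_DS = V_DD − I_D·R_D = 15 − 5.93×1.5 = 6.11 V.
Saturation requires V_DS ≥ V_GS − V_t = 2.57 V; 6.11 ≥ 2.57 ✓.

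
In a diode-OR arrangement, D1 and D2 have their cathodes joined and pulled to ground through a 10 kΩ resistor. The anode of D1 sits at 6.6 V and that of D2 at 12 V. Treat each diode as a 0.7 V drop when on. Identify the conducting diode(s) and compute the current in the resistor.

Assume both conduct. Then node N would need to be at both 6.6−0.7 = 5.9 V and 12−0.7 = 11.3 V, which is impossible.
Assume only D2 conducts: V_N = 12 − 0.7 = 11.3 V, so I_R = 11.3/10 = 1.13 mA.
Check D1: its anode-to-cathode voltage is 6.6 − 11.3 = -4.7 V < 0.7 V, so it is off. The assumption is consistent.

Only D2 conducts; I_R ≈ 1.1 mA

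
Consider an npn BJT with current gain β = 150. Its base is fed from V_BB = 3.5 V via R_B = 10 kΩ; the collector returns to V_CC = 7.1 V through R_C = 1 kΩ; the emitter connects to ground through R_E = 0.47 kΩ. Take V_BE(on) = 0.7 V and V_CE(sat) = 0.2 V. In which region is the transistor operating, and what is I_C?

saturation; I_C ≈ 4.7 mA

Assume active: I_B = (3.5 − 0.7)/(10 + 151×0.47) = 0.0346 mA, I_C = β·I_B = 5.19 mA.
Then V_CE = 7.1 − 5.19×1 − 5.22×0.47 = -0.541 V < 0.2 V — the active assumption fails.
Re-solve with V_CE = 0.2 V. KCL at the emitter: V_E/R_E = (V_BB−0.7−V_E)/R_B + (V_CC−0.2−V_E)/R_C, giving V_E = 2.22 V.
I_C = (V_CC − 0.2 − V_E)/R_C = (6.9 − 2.22)/1 = 4.68 mA.
Check: I_B = (2.8 − 2.22)/10 = 0.0575 mA, and β·I_B = 8.63 mA > I_C, confirming saturation.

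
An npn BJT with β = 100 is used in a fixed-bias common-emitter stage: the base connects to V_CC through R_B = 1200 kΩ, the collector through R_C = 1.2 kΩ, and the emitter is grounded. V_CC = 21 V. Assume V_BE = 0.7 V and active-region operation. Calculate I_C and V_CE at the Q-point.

Base loop: V_CC = I_B·R_B + V_BE, so I_B = (21 − 0.7)/1200 kΩ = 0.0169 mA.
In the active region I_C = β·I_B = 100 × 0.0169 = 1.69 mA.
Collector loop: V_CE = V_CC − I_C·R_C = 21 − 1.69×1.2 = 19 V.
Since V_CE = 19 V > V_CE(sat) ≈ 0.2 V, the transistor is in the active region as assumed.

I_C ≈ 1.7 mA, V_CE ≈ 19 V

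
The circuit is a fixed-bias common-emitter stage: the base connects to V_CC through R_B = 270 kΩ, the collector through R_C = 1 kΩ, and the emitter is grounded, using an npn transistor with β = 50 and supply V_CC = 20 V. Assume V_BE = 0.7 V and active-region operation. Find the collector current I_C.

I_C ≈ 3.6 mA

Base loop: V_CC = I_B·R_B + V_BE, so I_B = (20 − 0.7)/270 kΩ = 0.0715 mA.
In the active region I_C = β·I_B = 50 × 0.0715 = 3.57 mA.
Collector loop: V_CE = V_CC − I_C·R_C = 20 − 3.57×1 = 16.4 V.
Since V_CE = 16.4 V > V_CE(sat) ≈ 0.2 V, the transistor is in the active region as assumed.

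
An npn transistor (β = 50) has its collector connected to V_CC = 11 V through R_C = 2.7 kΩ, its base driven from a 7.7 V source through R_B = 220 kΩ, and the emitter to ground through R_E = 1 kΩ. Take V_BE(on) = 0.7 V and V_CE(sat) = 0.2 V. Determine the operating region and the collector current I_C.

active; I_C ≈ 1.3 mA

Assume active. Base-emitter loop: I_B = (V_BB − V_BE)/(R_B + (β+1)R_E) = (7.7 − 0.7)/(220 + 51×1) = 0.0258 mA.
I_C = β·I_B = 50×0.0258 = 1.29 mA.
V_CE = V_CC − I_C·R_C − I_E·R_E = 11 − 1.29×2.7 − 1.32×1 = 6.2 V > V_CE(sat), so the active-region assumption holds.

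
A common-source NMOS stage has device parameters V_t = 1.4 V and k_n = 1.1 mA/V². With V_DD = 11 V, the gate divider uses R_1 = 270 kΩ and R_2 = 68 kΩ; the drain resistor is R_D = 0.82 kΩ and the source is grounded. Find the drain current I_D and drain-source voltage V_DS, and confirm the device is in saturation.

I_D ≈ 0.36 mA, V_DS ≈ 11 V

V_G = V_DD·R_2/(R_1+R_2) = 11×68/338 = 2.21 V. With the source grounded, V_GS = V_G = 2.21 V.
Assume saturation: I_D = (k_n/2)(V_GS − V_t)² = (1.1/2)×(2.21 − 1.4)² = 0.55×0.813² = 0.364 mA.
V_DS = V_DD − I_D·R_D = 11 − 0.364×0.82 = 10.7 V.
Saturation requires V_DS ≥ V_GS − V_t = 0.813 V; 10.7 ≥ 0.813 ✓.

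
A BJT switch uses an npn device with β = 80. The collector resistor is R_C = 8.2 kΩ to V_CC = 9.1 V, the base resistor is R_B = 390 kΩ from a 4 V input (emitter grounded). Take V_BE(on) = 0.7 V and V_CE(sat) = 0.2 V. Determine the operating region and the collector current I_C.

active; I_C ≈ 0.68 mA

Assume active. Base-emitter loop: I_B = (V_BB − V_BE)/R_B = (4 − 0.7)/390 = 0.00846 mA.
I_C = β·I_B = 80×0.00846 = 0.677 mA.
V_CE = V_CC − I_C·R_C = 9.1 − 0.677×8.2 = 3.55 V > V_CE(sat), so the active-region assumption holds.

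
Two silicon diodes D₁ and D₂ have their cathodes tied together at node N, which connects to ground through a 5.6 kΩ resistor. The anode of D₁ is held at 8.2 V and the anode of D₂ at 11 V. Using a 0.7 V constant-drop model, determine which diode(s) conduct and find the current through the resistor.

Only D₂ conducts; I_R ≈ 1.8 mA

Assume both conduct. Then node N would need to be at both 8.2−0.7 = 7.5 V and 11−0.7 = 10.3 V, which is impossible.
Assume only D₂ conducts: V_N = 11 − 0.7 = 10.3 V, so I_R = 10.3/5.6 = 1.84 mA.
Check D₁: its anode-to-cathode voltage is 8.2 − 10.3 = -2.1 V < 0.7 V, so it is off. The assumption is consistent.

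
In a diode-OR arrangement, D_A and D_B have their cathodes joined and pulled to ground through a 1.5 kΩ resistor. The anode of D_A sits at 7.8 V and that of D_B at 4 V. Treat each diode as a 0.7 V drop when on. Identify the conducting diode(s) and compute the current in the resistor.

Only D_A conducts; I_R ≈ 4.7 mA

Assume both conduct. Then node N would need to be at both 7.8−0.7 = 7.1 V and 4−0.7 = 3.3 V, which is impossible.
Assume only D_A conducts: V_N = 7.8 − 0.7 = 7.1 V, so I_R = 7.1/1.5 = 4.73 mA.
Check D_B: its anode-to-cathode voltage is 4 − 7.1 = -3.1 V < 0.7 V, so it is off. The assumption is consistent.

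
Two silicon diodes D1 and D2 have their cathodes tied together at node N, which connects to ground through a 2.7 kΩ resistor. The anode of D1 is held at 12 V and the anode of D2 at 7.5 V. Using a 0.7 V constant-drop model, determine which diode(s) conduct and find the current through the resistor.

Assume both conduct. Then node N would need to be at both 12−0.7 = 11.3 V and 7.5−0.7 = 6.8 V, which is impossible.
Assume only D1 conducts: V_N = 12 − 0.7 = 11.3 V, so I_R = 11.3/2.7 = 4.19 mA.
Check D2: its anode-to-cathode voltage is 7.5 − 11.3 = -3.8 V < 0.7 V, so it is off. The assumption is consistent.

Only D1 conducts; I_R ≈ 4.2 mA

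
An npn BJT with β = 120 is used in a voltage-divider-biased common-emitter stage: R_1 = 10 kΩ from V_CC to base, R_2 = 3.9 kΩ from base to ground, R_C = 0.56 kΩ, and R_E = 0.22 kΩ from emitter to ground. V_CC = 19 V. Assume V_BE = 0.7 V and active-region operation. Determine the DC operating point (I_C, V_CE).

Thevenize the base divider: V_Th = V_CC·R_2/(R_1+R_2) = 19×3.9/13.9 = 5.33 V, R_Th = R_1‖R_2 = 2.81 kΩ.
Base-emitter loop: V_Th = I_B·R_Th + V_BE + (β+1)I_B·R_E, so I_B = (5.33 − 0.7) / (2.81 + 121×0.22) = 0.157 mA.
I_C = β·I_B = 120×0.157 = 18.9 mA, and I_E = (β+1)I_B = 19 mA.
V_CE = V_CC − I_C·R_C − I_E·R_E = 19 − 18.9×0.56 − 19×0.22 = 4.23 V.
V_CE = 4.23 V > 0.2 V confirms active-region operation.

I_C ≈ 19 mA, V_CE ≈ 4.2 V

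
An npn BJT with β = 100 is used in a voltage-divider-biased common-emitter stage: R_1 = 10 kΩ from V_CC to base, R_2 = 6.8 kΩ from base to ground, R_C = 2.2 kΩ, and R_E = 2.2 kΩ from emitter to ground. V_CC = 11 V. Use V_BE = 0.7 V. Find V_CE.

V_CE ≈ 3.7 V

Thevenize the base divider: V_Th = V_CC·R_2/(R_1+R_2) = 11×6.8/16.8 = 4.45 V, R_Th = R_1‖R_2 = 4.05 kΩ.
Base-emitter loop: V_Th = I_B·R_Th + V_BE + (β+1)I_B·R_E, so I_B = (4.45 − 0.7) / (4.05 + 101×2.2) = 0.0166 mA.
I_C = β·I_B = 100×0.0166 = 1.66 mA, and I_E = (β+1)I_B = 1.68 mA.
V_CE = V_CC − I_C·R_C − I_E·R_E = 11 − 1.66×2.2 − 1.68×2.2 = 3.67 V.
V_CE = 3.67 V > 0.2 V confirms active-region operation.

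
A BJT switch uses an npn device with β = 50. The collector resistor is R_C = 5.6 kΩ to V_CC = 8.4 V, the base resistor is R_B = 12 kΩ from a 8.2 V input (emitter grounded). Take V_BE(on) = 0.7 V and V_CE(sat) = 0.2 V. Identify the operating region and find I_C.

Assume active: I_B = (8.2 − 0.7)/12 = 0.625 mA, giving I_C = β·I_B = 31.2 mA.
But then V_CE = 8.4 − 31.2×5.6 = -167 V < V_CE(sat) = 0.2 V — impossible in the active region.
So the transistor is saturated. With V_CE = 0.2 V, I_C = (V_CC − 0.2)/R_C = 8.2/5.6 = 1.46 mA.
Check: β·I_B = 31.2 mA > I_C = 1.46 mA, confirming saturation.

saturation; I_C ≈ 1.5 mA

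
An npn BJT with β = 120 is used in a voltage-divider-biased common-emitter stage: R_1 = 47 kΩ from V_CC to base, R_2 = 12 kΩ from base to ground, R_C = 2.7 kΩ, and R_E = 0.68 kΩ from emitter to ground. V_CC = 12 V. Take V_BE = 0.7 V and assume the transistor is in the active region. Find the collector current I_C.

Thevenize the base divider: V_Th = V_CC·R_2/(R_1+R_2) = 12×12/59 = 2.44 V, R_Th = R_1‖R_2 = 9.56 kΩ.
Base-emitter loop: V_Th = I_B·R_Th + V_BE + (β+1)I_B·R_E, so I_B = (2.44 − 0.7) / (9.56 + 121×0.68) = 0.019 mA.
I_C = β·I_B = 120×0.019 = 2.27 mA, and I_E = (β+1)I_B = 2.29 mA.
V_CE = V_CC − I_C·R_C − I_E·R_E = 12 − 2.27×2.7 − 2.29×0.68 = 4.3 V.
V_CE = 4.3 V > 0.2 V confirms active-region operation.

I_C ≈ 2.3 mA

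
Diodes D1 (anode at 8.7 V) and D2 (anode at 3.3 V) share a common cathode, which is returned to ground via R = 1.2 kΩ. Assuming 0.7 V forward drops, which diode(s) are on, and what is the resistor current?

Only D1 conducts; I_R ≈ 6.7 mA

Assume both conduct. Then node N would need to be at both 8.7−0.7 = 8 V and 3.3−0.7 = 2.6 V, which is impossible.
Assume only D1 conducts: V_N = 8.7 − 0.7 = 8 V, so I_R = 8/1.2 = 6.67 mA.
Check D2: its anode-to-cathode voltage is 3.3 − 8 = -4.7 V < 0.7 V, so it is off. The assumption is consistent.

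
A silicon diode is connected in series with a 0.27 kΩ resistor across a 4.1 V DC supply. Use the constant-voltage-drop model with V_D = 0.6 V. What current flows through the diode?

KVL around the loop: 4.1 = V_D + I·R = 0.6 + I × 0.27 kΩ.
So I = (4.1 − 0.6) / 0.27 kΩ = 3.5 / 0.27 = 13 mA.

I ≈ 13 mA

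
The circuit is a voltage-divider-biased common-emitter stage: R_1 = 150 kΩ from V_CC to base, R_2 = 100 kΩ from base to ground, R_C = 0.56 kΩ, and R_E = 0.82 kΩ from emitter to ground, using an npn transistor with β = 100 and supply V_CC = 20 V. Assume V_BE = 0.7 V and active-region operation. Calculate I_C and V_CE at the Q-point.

I_C ≈ 5.1 mA, V_CE ≈ 13 V

Thevenize the base divider: V_Th = V_CC·R_2/(R_1+R_2) = 20×100/250 = 8 V, R_Th = R_1‖R_2 = 60 kΩ.
Base-emitter loop: V_Th = I_B·R_Th + V_BE + (β+1)I_B·R_E, so I_B = (8 − 0.7) / (60 + 101×0.82) = 0.0511 mA.
I_C = β·I_B = 100×0.0511 = 5.11 mA, and I_E = (β+1)I_B = 5.16 mA.
V_CE = V_CC − I_C·R_C − I_E·R_E = 20 − 5.11×0.56 − 5.16×0.82 = 12.9 V.
V_CE = 12.9 V > 0.2 V confirms active-region operation.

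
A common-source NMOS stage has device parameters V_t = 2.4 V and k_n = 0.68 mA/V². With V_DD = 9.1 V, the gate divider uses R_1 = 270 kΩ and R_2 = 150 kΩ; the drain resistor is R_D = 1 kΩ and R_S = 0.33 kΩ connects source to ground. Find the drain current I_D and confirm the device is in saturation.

I_D ≈ 0.21 mA

V_G = V_DD·R_2/(R_1+R_2) = 9.1×150/420 = 3.25 V.
Assume saturation: I_D = (k_n/2)(V_GS − V_t)² with V_GS = V_G − I_D·R_S = 3.25 − 0.33·I_D.
Substituting gives 0.037·I_D² − 1.19·I_D + 0.246 = 0, with roots I_D = 0.208 or 32 mA.
The root I_D = 32 mA gives V_GS = -7.29 V ≤ V_t, so take I_D = 0.208 mA.
Then V_GS = 3.18 V and V_DS = V_DD − I_D(R_D+R_S) = 9.1 − 0.208×1.33 = 8.82 V.
Saturation requires V_DS ≥ V_GS − V_t = 0.781 V; 8.82 ≥ 0.781 ✓.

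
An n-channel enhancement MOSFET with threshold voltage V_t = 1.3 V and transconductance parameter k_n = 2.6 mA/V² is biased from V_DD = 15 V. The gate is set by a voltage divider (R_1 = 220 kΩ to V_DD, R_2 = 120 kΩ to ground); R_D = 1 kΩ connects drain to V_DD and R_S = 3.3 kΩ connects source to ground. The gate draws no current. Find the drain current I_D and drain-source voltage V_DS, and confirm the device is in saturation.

V_G = V_DD·R_2/(R_1+R_2) = 15×120/340 = 5.29 V.
Assume saturation: I_D = (k_n/2)(V_GS − V_t)² with V_GS = V_G − I_D·R_S = 5.29 − 3.3·I_D.
Substituting gives 14.2·I_D² − 35.3·I_D + 20.7 = 0, with roots I_D = 0.951 or 1.54 mA.
The root I_D = 1.54 mA gives V_GS = 0.212 V ≤ V_t, so take I_D = 0.951 mA.
Then V_GS = 2.16 V and V_DS = V_DD − I_D(R_D+R_S) = 15 − 0.951×4.3 = 10.9 V.
Saturation requires V_DS ≥ V_GS − V_t = 0.855 V; 10.9 ≥ 0.855 ✓.

I_D ≈ 0.95 mA, V_DS ≈ 11 V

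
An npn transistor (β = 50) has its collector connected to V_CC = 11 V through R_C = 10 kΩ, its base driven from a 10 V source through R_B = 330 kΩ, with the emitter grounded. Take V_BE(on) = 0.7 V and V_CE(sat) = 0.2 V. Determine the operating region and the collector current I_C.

saturation; I_C ≈ 1.1 mA

Assume active: I_B = (10 − 0.7)/330 = 0.0282 mA, giving I_C = β·I_B = 1.41 mA.
But then V_CE = 11 − 1.41×10 = -3.09 V < V_CE(sat) = 0.2 V — impossible in the active region.
So the transistor is saturated. With V_CE = 0.2 V, I_C = (V_CC − 0.2)/R_C = 10.8/10 = 1.08 mA.
Check: β·I_B = 1.41 mA > I_C = 1.08 mA, confirming saturation.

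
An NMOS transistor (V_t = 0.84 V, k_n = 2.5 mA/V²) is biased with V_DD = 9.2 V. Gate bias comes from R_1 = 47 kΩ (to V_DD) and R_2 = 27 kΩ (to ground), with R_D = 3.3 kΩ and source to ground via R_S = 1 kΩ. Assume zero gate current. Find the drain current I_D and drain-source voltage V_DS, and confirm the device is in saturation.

I_D ≈ 1.4 mA, V_DS ≈ 3 V

V_G = V_DD·R_2/(R_1+R_2) = 9.2×27/74 = 3.36 V.
Assume saturation: I_D = (k_n/2)(V_GS − V_t)² with V_GS = V_G − I_D·R_S = 3.36 − 1·I_D.
Substituting gives 1.25·I_D² − 7.29·I_D + 7.92 = 0, with roots I_D = 1.44 or 4.39 mA.
The root I_D = 4.39 mA gives V_GS = -1.03 V ≤ V_t, so take I_D = 1.44 mA.
Then V_GS = 1.91 V and V_DS = V_DD − I_D(R_D+R_S) = 9.2 − 1.44×4.3 = 3 V.
Saturation requires V_DS ≥ V_GS − V_t = 1.07 V; 3 ≥ 1.07 ✓.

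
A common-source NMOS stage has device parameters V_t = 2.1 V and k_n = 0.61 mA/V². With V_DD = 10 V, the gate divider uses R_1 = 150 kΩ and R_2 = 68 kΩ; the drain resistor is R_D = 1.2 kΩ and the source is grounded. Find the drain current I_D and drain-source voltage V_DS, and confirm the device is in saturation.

I_D ≈ 0.32 mA, V_DS ≈ 9.6 V

V_G = V_DD·R_2/(R_1+R_2) = 10×68/218 = 3.12 V. With the source grounded, V_GS = V_G = 3.12 V.
Assume saturation: I_D = (k_n/2)(V_GS − V_t)² = (0.61/2)×(3.12 − 2.1)² = 0.305×1.02² = 0.317 mA.
V_DS = V_DD − I_D·R_D = 10 − 0.317×1.2 = 9.62 V.
Saturation requires V_DS ≥ V_GS − V_t = 1.02 V; 9.62 ≥ 1.02 ✓.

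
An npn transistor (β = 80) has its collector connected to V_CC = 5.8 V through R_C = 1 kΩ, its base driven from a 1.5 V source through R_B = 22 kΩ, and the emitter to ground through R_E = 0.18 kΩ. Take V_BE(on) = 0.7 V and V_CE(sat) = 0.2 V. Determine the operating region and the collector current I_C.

active; I_C ≈ 1.7 mA

Assume active. Base-emitter loop: I_B = (V_BB − V_BE)/(R_B + (β+1)R_E) = (1.5 − 0.7)/(22 + 81×0.18) = 0.0219 mA.
I_C = β·I_B = 80×0.0219 = 1.75 mA.
V_CE = V_CC − I_C·R_C − I_E·R_E = 5.8 − 1.75×1 − 1.77×0.18 = 3.73 V > V_CE(sat), so the active-region assumption holds.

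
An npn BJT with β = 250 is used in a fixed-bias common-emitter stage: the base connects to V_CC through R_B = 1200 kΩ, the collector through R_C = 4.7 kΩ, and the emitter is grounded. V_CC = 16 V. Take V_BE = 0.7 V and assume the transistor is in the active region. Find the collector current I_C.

Base loop: V_CC = I_B·R_B + V_BE, so I_B = (16 − 0.7)/1200 kΩ = 0.0128 mA.
In the active region I_C = β·I_B = 250 × 0.0128 = 3.19 mA.
Collector loop: V_CE = V_CC − I_C·R_C = 16 − 3.19×4.7 = 1.02 V.
Since V_CE = 1.02 V > V_CE(sat) ≈ 0.2 V, the transistor is in the active region as assumed.

I_C ≈ 3.2 mA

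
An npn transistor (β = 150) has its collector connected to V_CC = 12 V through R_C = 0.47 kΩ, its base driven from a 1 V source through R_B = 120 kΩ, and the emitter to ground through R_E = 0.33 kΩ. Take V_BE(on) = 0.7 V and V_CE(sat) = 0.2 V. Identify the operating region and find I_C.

Assume active. Base-emitter loop: I_B = (V_BB − V_BE)/(R_B + (β+1)R_E) = (1 − 0.7)/(120 + 151×0.33) = 0.00177 mA.
I_C = β·I_B = 150×0.00177 = 0.265 mA.
V_CE = V_CC − I_C·R_C − I_E·R_E = 12 − 0.265×0.47 − 0.267×0.33 = 11.8 V > V_CE(sat), so the active-region assumption holds.

active; I_C ≈ 0.26 mA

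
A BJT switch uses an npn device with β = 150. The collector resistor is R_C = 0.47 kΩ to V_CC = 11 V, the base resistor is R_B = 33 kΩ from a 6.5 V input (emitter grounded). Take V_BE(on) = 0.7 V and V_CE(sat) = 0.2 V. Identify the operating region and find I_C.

saturation; I_C ≈ 23 mA

Assume active: I_B = (6.5 − 0.7)/33 = 0.176 mA, giving I_C = β·I_B = 26.4 mA.
But then V_CE = 11 − 26.4×0.47 = -1.39 V < V_CE(sat) = 0.2 V — impossible in the active region.
So the transistor is saturated. With V_CE = 0.2 V, I_C = (V_CC − 0.2)/R_C = 10.8/0.47 = 23 mA.
Check: β·I_B = 26.4 mA > I_C = 23 mA, confirming saturation.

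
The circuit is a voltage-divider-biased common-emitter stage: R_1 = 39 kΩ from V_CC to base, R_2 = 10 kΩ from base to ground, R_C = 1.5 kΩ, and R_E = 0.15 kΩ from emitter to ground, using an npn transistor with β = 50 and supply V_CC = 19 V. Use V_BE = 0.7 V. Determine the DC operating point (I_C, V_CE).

Thevenize the base divider: V_Th = V_CC·R_2/(R_1+R_2) = 19×10/49 = 3.88 V, R_Th = R_1‖R_2 = 7.96 kΩ.
Base-emitter loop: V_Th = I_B·R_Th + V_BE + (β+1)I_B·R_E, so I_B = (3.88 − 0.7) / (7.96 + 51×0.15) = 0.204 mA.
I_C = β·I_B = 50×0.204 = 10.2 mA, and I_E = (β+1)I_B = 10.4 mA.
V_CE = V_CC − I_C·R_C − I_E·R_E = 19 − 10.2×1.5 − 10.4×0.15 = 2.17 V.
V_CE = 2.17 V > 0.2 V confirms active-region operation.

I_C ≈ 10 mA, V_CE ≈ 2.2 V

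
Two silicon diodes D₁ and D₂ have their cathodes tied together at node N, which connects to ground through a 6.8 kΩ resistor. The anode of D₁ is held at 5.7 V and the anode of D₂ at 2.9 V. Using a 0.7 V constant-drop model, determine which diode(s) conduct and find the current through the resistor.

Only D₁ conducts; I_R ≈ 0.74 mA

Assume both conduct. Then node N would need to be at both 5.7−0.7 = 5 V and 2.9−0.7 = 2.2 V, which is impossible.
Assume only D₁ conducts: V_N = 5.7 − 0.7 = 5 V, so I_R = 5/6.8 = 0.735 mA.
Check D₂: its anode-to-cathode voltage is 2.9 − 5 = -2.1 V < 0.7 V, so it is off. The assumption is consistent.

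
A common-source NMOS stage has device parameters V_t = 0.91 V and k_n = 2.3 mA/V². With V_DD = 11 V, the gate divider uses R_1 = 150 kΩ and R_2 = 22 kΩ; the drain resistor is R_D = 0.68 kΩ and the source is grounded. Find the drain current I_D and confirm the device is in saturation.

V_G = V_DD·R_2/(R_1+R_2) = 11×22/172 = 1.41 V. With the source grounded, V_GS = V_G = 1.41 V.
Assume saturation: I_D = (k_n/2)(V_GS − V_t)² = (2.3/2)×(1.41 − 0.91)² = 1.15×0.497² = 0.284 mA.
V_DS = V_DD − I_D·R_D = 11 − 0.284×0.68 = 10.8 V.
Saturation requires V_DS ≥ V_GS − V_t = 0.497 V; 10.8 ≥ 0.497 ✓.

I_D ≈ 0.28 mA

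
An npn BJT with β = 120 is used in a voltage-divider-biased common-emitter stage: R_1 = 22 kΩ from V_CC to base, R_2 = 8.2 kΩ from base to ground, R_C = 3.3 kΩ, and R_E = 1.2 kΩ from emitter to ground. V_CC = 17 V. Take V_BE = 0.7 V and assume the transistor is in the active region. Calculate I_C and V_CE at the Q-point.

Thevenize the base divider: V_Th = V_CC·R_2/(R_1+R_2) = 17×8.2/30.2 = 4.62 V, R_Th = R_1‖R_2 = 5.97 kΩ.
Base-emitter loop: V_Th = I_B·R_Th + V_BE + (β+1)I_B·R_E, so I_B = (4.62 − 0.7) / (5.97 + 121×1.2) = 0.0259 mA.
I_C = β·I_B = 120×0.0259 = 3.11 mA, and I_E = (β+1)I_B = 3.13 mA.
V_CE = V_CC − I_C·R_C − I_E·R_E = 17 − 3.11×3.3 − 3.13×1.2 = 2.98 V.
V_CE = 2.98 V > 0.2 V confirms active-region operation.

I_C ≈ 3.1 mA, V_CE ≈ 3 V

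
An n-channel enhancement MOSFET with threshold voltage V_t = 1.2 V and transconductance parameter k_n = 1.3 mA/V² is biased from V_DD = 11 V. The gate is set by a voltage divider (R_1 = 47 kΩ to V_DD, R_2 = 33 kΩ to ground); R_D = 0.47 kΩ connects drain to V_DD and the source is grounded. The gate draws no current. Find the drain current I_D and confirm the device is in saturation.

V_G = V_DD·R_2/(R_1+R_2) = 11×33/80 = 4.54 V. With the source grounded, V_GS = V_G = 4.54 V.
Assume saturation: I_D = (k_n/2)(V_GS − V_t)² = (1.3/2)×(4.54 − 1.2)² = 0.65×3.34² = 7.24 mA.
V_DS = V_DD − I_D·R_D = 11 − 7.24×0.47 = 7.6 V.
Saturation requires V_DS ≥ V_GS − V_t = 3.34 V; 7.6 ≥ 3.34 ✓.

I_D ≈ 7.2 mA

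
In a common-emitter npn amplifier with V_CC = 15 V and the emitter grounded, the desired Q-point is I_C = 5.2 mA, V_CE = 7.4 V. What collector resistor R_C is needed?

Collector loop: V_CC = I_C·R_C + V_CE.
R_C = (V_CC − V_CE)/I_C = (15 − 7.4)/5.2 = 1.46 kΩ.

R_C ≈ 1.5 kΩ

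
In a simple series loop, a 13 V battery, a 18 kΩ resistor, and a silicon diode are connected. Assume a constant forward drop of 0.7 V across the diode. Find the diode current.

KVL around the loop: 13 = V_D + I·R = 0.7 + I × 18 kΩ.
So I = (13 − 0.7) / 18 kΩ = 12.3 / 18 = 0.683 mA.

I ≈ 0.68 mA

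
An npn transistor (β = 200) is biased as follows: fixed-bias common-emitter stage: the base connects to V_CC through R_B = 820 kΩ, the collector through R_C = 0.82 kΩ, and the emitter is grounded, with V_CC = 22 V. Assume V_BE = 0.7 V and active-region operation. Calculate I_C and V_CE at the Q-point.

Base loop: V_CC = I_B·R_B + V_BE, so I_B = (22 − 0.7)/820 kΩ = 0.026 mA.
In the active region I_C = β·I_B = 200 × 0.026 = 5.2 mA.
Collector loop: V_CE = V_CC − I_C·R_C = 22 − 5.2×0.82 = 17.7 V.
Since V_CE = 17.7 V > V_CE(sat) ≈ 0.2 V, the transistor is in the active region as assumed.

I_C ≈ 5.2 mA, V_CE ≈ 18 V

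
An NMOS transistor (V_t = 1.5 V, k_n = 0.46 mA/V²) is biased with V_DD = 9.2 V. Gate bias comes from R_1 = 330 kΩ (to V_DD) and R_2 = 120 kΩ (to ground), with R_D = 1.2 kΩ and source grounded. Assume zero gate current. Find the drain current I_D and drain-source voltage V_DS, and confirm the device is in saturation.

V_G = V_DD·R_2/(R_1+R_2) = 9.2×120/450 = 2.45 V. With the source grounded, V_GS = V_G = 2.45 V.
Assume saturation: I_D = (k_n/2)(V_GS − V_t)² = (0.46/2)×(2.45 − 1.5)² = 0.23×0.953² = 0.209 mA.
V_DS = V_DD − I_D·R_D = 9.2 − 0.209×1.2 = 8.95 V.
Saturation requires V_DS ≥ V_GS − V_t = 0.953 V; 8.95 ≥ 0.953 ✓.

I_D ≈ 0.21 mA, V_DS ≈ 8.9 V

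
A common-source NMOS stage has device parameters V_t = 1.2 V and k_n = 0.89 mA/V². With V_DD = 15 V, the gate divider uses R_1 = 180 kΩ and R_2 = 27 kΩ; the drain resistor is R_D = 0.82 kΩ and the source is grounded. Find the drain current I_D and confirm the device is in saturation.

I_D ≈ 0.25 mA

V_G = V_DD·R_2/(R_1+R_2) = 15×27/207 = 1.96 V. With the source grounded, V_GS = V_G = 1.96 V.
Assume saturation: I_D = (k_n/2)(V_GS − V_t)² = (0.89/2)×(1.96 − 1.2)² = 0.445×0.757² = 0.255 mA.
V_DS = V_DD − I_D·R_D = 15 − 0.255×0.82 = 14.8 V.
Saturation requires V_DS ≥ V_GS − V_t = 0.757 V; 14.8 ≥ 0.757 ✓.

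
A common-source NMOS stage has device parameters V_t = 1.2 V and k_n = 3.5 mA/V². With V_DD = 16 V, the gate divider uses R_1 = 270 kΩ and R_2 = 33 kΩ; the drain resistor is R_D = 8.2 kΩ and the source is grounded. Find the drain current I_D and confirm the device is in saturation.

V_G = V_DD·R_2/(R_1+R_2) = 16×33/303 = 1.74 V. With the source grounded, V_GS = V_G = 1.74 V.
Assume saturation: I_D = (k_n/2)(V_GS − V_t)² = (3.5/2)×(1.74 − 1.2)² = 1.75×0.543² = 0.515 mA.
V_DS = V_DD − I_D·R_D = 16 − 0.515×8.2 = 11.8 V.
Saturation requires V_DS ≥ V_GS − V_t = 0.543 V; 11.8 ≥ 0.543 ✓.

I_D ≈ 0.52 mA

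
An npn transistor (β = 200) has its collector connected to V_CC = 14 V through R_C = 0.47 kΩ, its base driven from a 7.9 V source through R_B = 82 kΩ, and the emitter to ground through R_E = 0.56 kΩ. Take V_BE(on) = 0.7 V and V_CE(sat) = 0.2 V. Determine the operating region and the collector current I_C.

Assume active. Base-emitter loop: I_B = (V_BB − V_BE)/(R_B + (β+1)R_E) = (7.9 − 0.7)/(82 + 201×0.56) = 0.037 mA.
I_C = β·I_B = 200×0.037 = 7.4 mA.
V_CE = V_CC − I_C·R_C − I_E·R_E = 14 − 7.4×0.47 − 7.44×0.56 = 6.36 V > V_CE(sat), so the active-region assumption holds.

active; I_C ≈ 7.4 mA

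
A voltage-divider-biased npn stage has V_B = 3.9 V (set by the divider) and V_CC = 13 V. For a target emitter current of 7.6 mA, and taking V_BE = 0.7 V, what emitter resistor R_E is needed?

V_E = V_B − V_BE = 3.9 − 0.7 = 3.2 V.
R_E = V_E / I_E = 3.2 / 7.6 = 0.421 kΩ.

R_E ≈ 0.42 kΩ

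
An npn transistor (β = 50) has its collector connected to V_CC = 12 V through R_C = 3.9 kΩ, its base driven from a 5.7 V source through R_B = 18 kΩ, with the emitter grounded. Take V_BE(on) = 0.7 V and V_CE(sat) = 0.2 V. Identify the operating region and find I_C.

Assume active: I_B = (5.7 − 0.7)/18 = 0.278 mA, giving I_C = β·I_B = 13.9 mA.
But then V_CE = 12 − 13.9×3.9 = -42.2 V < V_CE(sat) = 0.2 V — impossible in the active region.
So the transistor is saturated. With V_CE = 0.2 V, I_C = (V_CC − 0.2)/R_C = 11.8/3.9 = 3.03 mA.
Check: β·I_B = 13.9 mA > I_C = 3.03 mA, confirming saturation.

saturation; I_C ≈ 3 mA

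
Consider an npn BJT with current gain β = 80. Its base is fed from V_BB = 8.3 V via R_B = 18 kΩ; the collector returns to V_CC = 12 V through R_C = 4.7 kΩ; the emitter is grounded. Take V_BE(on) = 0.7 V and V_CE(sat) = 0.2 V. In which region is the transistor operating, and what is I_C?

saturation; I_C ≈ 2.5 mA

Assume active: I_B = (8.3 − 0.7)/18 = 0.422 mA, giving I_C = β·I_B = 33.8 mA.
But then V_CE = 12 − 33.8×4.7 = -147 V < V_CE(sat) = 0.2 V — impossible in the active region.
So the transistor is saturated. With V_CE = 0.2 V, I_C = (V_CC − 0.2)/R_C = 11.8/4.7 = 2.51 mA.
Check: β·I_B = 33.8 mA > I_C = 2.51 mA, confirming saturation.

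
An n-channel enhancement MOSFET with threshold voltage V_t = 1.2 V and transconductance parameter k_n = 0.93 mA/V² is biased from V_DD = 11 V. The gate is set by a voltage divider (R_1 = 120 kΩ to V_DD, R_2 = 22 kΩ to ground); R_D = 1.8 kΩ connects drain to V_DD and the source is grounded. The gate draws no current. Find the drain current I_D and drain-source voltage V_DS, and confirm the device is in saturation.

V_G = V_DD·R_2/(R_1+R_2) = 11×22/142 = 1.7 V. With the source grounded, V_GS = V_G = 1.7 V.
Assume saturation: I_D = (k_n/2)(V_GS − V_t)² = (0.93/2)×(1.7 − 1.2)² = 0.465×0.504² = 0.118 mA.
V_DS = V_DD − I_D·R_D = 11 − 0.118×1.8 = 10.8 V.
Saturation requires V_DS ≥ V_GS − V_t = 0.504 V; 10.8 ≥ 0.504 ✓.

I_D ≈ 0.12 mA, V_DS ≈ 11 V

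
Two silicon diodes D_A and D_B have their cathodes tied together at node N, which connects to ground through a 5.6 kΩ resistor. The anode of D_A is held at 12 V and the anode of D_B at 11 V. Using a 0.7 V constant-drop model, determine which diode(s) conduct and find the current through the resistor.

Only D_A conducts; I_R ≈ 2 mA

Assume both conduct. Then node N would need to be at both 12−0.7 = 11.3 V and 11−0.7 = 10.3 V, which is impossible.
Assume only D_A conducts: V_N = 12 − 0.7 = 11.3 V, so I_R = 11.3/5.6 = 2.02 mA.
Check D_B: its anode-to-cathode voltage is 11 − 11.3 = -0.3 V < 0.7 V, so it is off. The assumption is consistent.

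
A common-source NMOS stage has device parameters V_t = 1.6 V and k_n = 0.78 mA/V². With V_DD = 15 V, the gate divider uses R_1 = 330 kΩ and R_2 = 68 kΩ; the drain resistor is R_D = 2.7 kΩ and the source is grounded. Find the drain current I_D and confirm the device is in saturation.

V_G = V_DD·R_2/(R_1+R_2) = 15×68/398 = 2.56 V. With the source grounded, V_GS = V_G = 2.56 V.
Assume saturation: I_D = (k_n/2)(V_GS − V_t)² = (0.78/2)×(2.56 − 1.6)² = 0.39×0.963² = 0.362 mA.
V_DS = V_DD − I_D·R_D = 15 − 0.362×2.7 = 14 V.
Saturation requires V_DS ≥ V_GS − V_t = 0.963 V; 14 ≥ 0.963 ✓.

I_D ≈ 0.36 mA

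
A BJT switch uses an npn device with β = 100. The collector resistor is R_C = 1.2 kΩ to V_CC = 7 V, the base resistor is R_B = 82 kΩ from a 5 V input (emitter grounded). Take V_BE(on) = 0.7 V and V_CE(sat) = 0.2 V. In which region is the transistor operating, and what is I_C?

active; I_C ≈ 5.2 mA

Assume active. Base-emitter loop: I_B = (V_BB − V_BE)/R_B = (5 − 0.7)/82 = 0.0524 mA.
I_C = β·I_B = 100×0.0524 = 5.24 mA.
V_CE = V_CC − I_C·R_C = 7 − 5.24×1.2 = 0.707 V > V_CE(sat), so the active-region assumption holds.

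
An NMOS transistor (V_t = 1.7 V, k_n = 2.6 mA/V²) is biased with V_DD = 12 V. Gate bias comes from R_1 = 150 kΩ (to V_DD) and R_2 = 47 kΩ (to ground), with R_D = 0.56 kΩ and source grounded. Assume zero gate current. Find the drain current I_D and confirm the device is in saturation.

I_D ≈ 1.8 mA

V_G = V_DD·R_2/(R_1+R_2) = 12×47/197 = 2.86 V. With the source grounded, V_GS = V_G = 2.86 V.
Assume saturation: I_D = (k_n/2)(V_GS − V_t)² = (2.6/2)×(2.86 − 1.7)² = 1.3×1.16² = 1.76 mA.
V_DS = V_DD − I_D·R_D = 12 − 1.76×0.56 = 11 V.
Saturation requires V_DS ≥ V_GS − V_t = 1.16 V; 11 ≥ 1.16 ✓.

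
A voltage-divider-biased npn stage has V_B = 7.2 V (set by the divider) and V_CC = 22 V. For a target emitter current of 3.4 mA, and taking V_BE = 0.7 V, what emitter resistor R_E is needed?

R_E ≈ 1.9 kΩ

V_E = V_B − V_BE = 7.2 − 0.7 = 6.5 V.
R_E = V_E / I_E = 6.5 / 3.4 = 1.91 kΩ.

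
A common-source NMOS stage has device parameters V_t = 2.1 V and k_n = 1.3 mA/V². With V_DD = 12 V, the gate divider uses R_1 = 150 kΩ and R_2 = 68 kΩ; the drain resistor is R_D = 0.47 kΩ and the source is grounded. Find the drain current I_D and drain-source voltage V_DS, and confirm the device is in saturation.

I_D ≈ 1.8 mA, V_DS ≈ 11 V

V_G = V_DD·R_2/(R_1+R_2) = 12×68/218 = 3.74 V. With the source grounded, V_GS = V_G = 3.74 V.
Assume saturation: I_D = (k_n/2)(V_GS − V_t)² = (1.3/2)×(3.74 − 2.1)² = 0.65×1.64² = 1.75 mA.
V_DS = V_DD − I_D·R_D = 12 − 1.75×0.47 = 11.2 V.
Saturation requires V_DS ≥ V_GS − V_t = 1.64 V; 11.2 ≥ 1.64 ✓.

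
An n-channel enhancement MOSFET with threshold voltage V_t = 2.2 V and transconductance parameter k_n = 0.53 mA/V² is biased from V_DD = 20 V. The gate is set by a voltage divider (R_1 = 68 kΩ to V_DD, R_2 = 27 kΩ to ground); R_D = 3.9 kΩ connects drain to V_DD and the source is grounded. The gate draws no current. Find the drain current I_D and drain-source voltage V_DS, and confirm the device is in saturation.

V_G = V_DD·R_2/(R_1+R_2) = 20×27/95 = 5.68 V. With the source grounded, V_GS = V_G = 5.68 V.
Assume saturation: I_D = (k_n/2)(V_GS − V_t)² = (0.53/2)×(5.68 − 2.2)² = 0.265×3.48² = 3.22 mA.
V_DS = V_DD − I_D·R_D = 20 − 3.22×3.9 = 7.45 V.
Saturation requires V_DS ≥ V_GS − V_t = 3.48 V; 7.45 ≥ 3.48 ✓.

I_D ≈ 3.2 mA, V_DS ≈ 7.5 V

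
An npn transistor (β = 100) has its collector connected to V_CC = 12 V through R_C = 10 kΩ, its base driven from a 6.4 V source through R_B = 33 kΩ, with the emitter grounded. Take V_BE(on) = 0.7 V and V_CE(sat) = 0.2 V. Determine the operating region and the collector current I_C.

Assume active: I_B = (6.4 − 0.7)/33 = 0.173 mA, giving I_C = β·I_B = 17.3 mA.
But then V_CE = 12 − 17.3×10 = -161 V < V_CE(sat) = 0.2 V — impossible in the active region.
So the transistor is saturated. With V_CE = 0.2 V, I_C = (V_CC − 0.2)/R_C = 11.8/10 = 1.18 mA.
Check: β·I_B = 17.3 mA > I_C = 1.18 mA, confirming saturation.

saturation; I_C ≈ 1.2 mA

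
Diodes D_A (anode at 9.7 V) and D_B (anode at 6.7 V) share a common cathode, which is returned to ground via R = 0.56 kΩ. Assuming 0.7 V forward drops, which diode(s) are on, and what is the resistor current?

Assume both conduct. Then node N would need to be at both 9.7−0.7 = 9 V and 6.7−0.7 = 6 V, which is impossible.
Assume only D_A conducts: V_N = 9.7 − 0.7 = 9 V, so I_R = 9/0.56 = 16.1 mA.
Check D_B: its anode-to-cathode voltage is 6.7 − 9 = -2.3 V < 0.7 V, so it is off. The assumption is consistent.

Only D_A conducts; I_R ≈ 16 mA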